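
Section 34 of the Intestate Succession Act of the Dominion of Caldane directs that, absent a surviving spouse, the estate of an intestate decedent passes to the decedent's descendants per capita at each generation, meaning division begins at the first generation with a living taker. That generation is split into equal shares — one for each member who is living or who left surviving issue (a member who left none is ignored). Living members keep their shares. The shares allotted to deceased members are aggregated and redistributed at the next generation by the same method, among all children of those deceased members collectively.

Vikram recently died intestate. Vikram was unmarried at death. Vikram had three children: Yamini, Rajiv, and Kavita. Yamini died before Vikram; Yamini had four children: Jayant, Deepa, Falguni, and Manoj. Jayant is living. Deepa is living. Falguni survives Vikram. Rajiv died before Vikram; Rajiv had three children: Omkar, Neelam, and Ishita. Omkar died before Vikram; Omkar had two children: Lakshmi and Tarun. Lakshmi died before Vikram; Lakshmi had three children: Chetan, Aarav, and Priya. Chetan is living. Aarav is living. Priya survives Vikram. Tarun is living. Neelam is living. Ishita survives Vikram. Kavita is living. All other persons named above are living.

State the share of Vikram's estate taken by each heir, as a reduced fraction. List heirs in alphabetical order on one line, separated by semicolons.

There is no surviving spouse, so the entire estate passes to Vikram's descendants per capita at each generation.
At generation 1 (Yamini, Rajiv, Kavita) there are 3 shares of (1)/3 = 1/3 each.
Living: Kavita — each takes 1/3.
Deceased: Yamini and Rajiv. Their combined 2/3 is pooled and carried to generation 2.
At generation 2 (Jayant, Deepa, Falguni, Manoj, Omkar, Neelam, Ishita) there are 7 shares of (2/3)/7 = 2/21 each.
Living: Jayant, Deepa, Falguni, Manoj, Neelam, and Ishita — each takes 2/21.
Deceased: Omkar. That 2/21 share is carried to generation 3.
At generation 3 (Lakshmi, Tarun) there are 2 shares of (2/21)/2 = 1/21 each.
Living: Tarun — each takes 1/21.
Deceased: Lakshmi. That 1/21 share is carried to generation 4.
At generation 4 (Chetan, Aarav, Priya) there are 3 shares of (1/21)/3 = 1/63 each.
Living: Chetan, Aarav, and Priya — each takes 1/63.

Aarav 1/63; Chetan 1/63; Deepa 2/21; Falguni 2/21; Ishita 2/21; Jayant 2/21; Kavita 1/3; Manoj 2/21; Neelam 2/21; Priya 1/63; Tarun 1/21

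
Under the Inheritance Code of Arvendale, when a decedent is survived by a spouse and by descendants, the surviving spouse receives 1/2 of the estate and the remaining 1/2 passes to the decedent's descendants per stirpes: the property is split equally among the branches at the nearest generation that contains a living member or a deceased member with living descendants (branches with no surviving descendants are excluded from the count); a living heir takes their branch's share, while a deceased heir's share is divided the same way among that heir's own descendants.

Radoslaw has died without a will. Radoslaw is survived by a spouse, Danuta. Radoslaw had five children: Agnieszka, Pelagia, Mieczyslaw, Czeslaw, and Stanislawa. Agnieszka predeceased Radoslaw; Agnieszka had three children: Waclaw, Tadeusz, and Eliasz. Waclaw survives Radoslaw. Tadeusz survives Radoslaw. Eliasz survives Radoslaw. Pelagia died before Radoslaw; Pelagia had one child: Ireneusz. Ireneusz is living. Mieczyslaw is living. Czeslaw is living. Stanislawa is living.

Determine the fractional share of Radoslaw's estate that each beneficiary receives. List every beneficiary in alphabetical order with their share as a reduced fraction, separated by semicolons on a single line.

Danuta, as surviving spouse, takes 1/2.
The remaining 1/2 passes to Radoslaw's descendants per stirpes.
The 1/2 is divided into 5 equal shares of 1/10 among Agnieszka, Pelagia, Mieczyslaw, Czeslaw, Stanislawa.
Agnieszka predeceased; the 1/10 allotted to Agnieszka's branch passes to Agnieszka's issue by representation.
The 1/10 is divided into 3 equal shares of 1/30 among Waclaw, Tadeusz, Eliasz.
Waclaw is living and takes 1/30.
Tadeusz is living and takes 1/30.
Eliasz is living and takes 1/30.
Pelagia predeceased; the 1/10 allotted to Pelagia's branch passes to Pelagia's issue by representation.
Ireneusz is the sole taker at this level and receives the full 1/10.
Mieczyslaw is living and takes 1/10.
Czeslaw is living and takes 1/10.
Stanislawa is living and takes 1/10.

Czeslaw 1/10; Danuta 1/2; Eliasz 1/30; Ireneusz 1/10; Mieczyslaw 1/10; Stanislawa 1/10; Tadeusz 1/30; Waclaw 1/30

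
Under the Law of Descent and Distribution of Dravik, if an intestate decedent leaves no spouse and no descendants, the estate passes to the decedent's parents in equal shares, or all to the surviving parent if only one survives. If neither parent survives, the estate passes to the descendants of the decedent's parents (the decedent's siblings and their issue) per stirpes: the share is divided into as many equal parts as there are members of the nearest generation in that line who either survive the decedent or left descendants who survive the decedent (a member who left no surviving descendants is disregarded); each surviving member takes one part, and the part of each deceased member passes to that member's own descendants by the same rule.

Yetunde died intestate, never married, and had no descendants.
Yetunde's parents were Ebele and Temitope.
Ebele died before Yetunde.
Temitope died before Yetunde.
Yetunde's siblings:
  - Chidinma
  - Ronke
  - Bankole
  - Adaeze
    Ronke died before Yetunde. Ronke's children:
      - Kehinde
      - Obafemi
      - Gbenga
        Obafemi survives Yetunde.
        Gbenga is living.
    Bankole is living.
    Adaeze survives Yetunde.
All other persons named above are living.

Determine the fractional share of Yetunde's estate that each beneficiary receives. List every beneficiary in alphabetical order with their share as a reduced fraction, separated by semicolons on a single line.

Adaeze 1/4; Bankole 1/4; Chidinma 1/4; Gbenga 1/12; Kehinde 1/12; Obafemi 1/12

Neither parent survives and there are no descendants, so the estate passes to Yetunde's siblings and their issue per stirpes.
The estate is divided into 4 equal shares of 1/4 among Chidinma, Ronke, Bankole, Adaeze.
Chidinma is living and takes 1/4.
Ronke predeceased; the 1/4 allotted to Ronke's branch passes to Ronke's issue by representation.
The 1/4 is divided into 3 equal shares of 1/12 among Kehinde, Obafemi, Gbenga.
Kehinde is living and takes 1/12.
Obafemi is living and takes 1/12.
Gbenga is living and takes 1/12.
Bankole is living and takes 1/4.
Adaeze is living and takes 1/4.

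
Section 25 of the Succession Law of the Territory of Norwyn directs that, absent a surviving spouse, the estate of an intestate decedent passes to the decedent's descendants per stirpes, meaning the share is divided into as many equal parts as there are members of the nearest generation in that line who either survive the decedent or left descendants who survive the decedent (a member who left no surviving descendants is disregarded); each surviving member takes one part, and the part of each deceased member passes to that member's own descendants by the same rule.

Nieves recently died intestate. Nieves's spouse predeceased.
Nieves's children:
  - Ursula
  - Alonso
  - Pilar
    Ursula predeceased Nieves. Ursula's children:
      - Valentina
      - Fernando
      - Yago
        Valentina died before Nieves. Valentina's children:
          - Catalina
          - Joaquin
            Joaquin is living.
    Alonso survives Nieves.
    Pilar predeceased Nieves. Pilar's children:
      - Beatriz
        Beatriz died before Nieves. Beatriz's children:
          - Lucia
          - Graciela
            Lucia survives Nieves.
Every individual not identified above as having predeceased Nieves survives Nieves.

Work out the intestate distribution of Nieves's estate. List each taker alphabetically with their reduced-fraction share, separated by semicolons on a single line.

There is no surviving spouse, so the entire estate passes to Nieves's descendants per stirpes.
The estate is divided into 3 equal shares of 1/3 among Ursula, Alonso, Pilar.
Ursula predeceased; the 1/3 allotted to Ursula's branch passes to Ursula's issue by representation.
The 1/3 is divided into 3 equal shares of 1/9 among Valentina, Fernando, Yago.
Valentina predeceased; the 1/9 allotted to Valentina's branch passes to Valentina's issue by representation.
The 1/9 is divided into 2 equal shares of 1/18 among Catalina, Joaquin.
Catalina is living and takes 1/18.
Joaquin is living and takes 1/18.
Fernando is living and takes 1/9.
Yago is living and takes 1/9.
Alonso is living and takes 1/3.
Pilar predeceased; the 1/3 allotted to Pilar's branch passes to Pilar's issue by representation.
Beatriz's line is the sole branch at this level, so the full 1/3 passes to Beatriz's issue by representation.
The 1/3 is divided into 2 equal shares of 1/6 among Lucia, Graciela.
Lucia is living and takes 1/6.
Graciela is living and takes 1/6.

Alonso 1/3; Catalina 1/18; Fernando 1/9; Graciela 1/6; Joaquin 1/18; Lucia 1/6; Yago 1/9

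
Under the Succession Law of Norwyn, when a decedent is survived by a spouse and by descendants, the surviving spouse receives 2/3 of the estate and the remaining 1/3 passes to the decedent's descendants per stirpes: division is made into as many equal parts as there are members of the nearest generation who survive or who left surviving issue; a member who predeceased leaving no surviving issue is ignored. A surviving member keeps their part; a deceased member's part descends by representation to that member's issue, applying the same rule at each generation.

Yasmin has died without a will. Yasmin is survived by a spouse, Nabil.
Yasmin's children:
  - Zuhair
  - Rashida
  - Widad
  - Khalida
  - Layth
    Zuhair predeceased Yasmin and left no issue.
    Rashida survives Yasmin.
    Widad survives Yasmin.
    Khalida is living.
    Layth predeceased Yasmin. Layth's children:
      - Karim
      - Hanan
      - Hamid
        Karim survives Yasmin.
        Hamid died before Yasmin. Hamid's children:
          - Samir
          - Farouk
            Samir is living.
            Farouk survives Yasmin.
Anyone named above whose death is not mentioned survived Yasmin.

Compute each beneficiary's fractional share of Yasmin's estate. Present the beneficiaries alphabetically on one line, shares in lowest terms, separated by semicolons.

Nabil, as surviving spouse, takes 2/3.
The remaining 1/3 passes to Yasmin's descendants per stirpes.
Zuhair left no surviving issue, so that branch lapses and is disregarded.
The 1/3 is divided into 4 equal shares of 1/12 among Rashida, Widad, Khalida, Layth.
Rashida is living and takes 1/12.
Widad is living and takes 1/12.
Khalida is living and takes 1/12.
Layth predeceased; the 1/12 allotted to Layth's branch passes to Layth's issue by representation.
The 1/12 is divided into 3 equal shares of 1/36 among Karim, Hanan, Hamid.
Karim is living and takes 1/36.
Hanan is living and takes 1/36.
Hamid predeceased; the 1/36 allotted to Hamid's branch passes to Hamid's issue by representation.
The 1/36 is divided into 2 equal shares of 1/72 among Samir, Farouk.
Samir is living and takes 1/72.
Farouk is living and takes 1/72.

Farouk 1/72; Hanan 1/36; Karim 1/36; Khalida 1/12; Nabil 2/3; Rashida 1/12; Samir 1/72; Widad 1/12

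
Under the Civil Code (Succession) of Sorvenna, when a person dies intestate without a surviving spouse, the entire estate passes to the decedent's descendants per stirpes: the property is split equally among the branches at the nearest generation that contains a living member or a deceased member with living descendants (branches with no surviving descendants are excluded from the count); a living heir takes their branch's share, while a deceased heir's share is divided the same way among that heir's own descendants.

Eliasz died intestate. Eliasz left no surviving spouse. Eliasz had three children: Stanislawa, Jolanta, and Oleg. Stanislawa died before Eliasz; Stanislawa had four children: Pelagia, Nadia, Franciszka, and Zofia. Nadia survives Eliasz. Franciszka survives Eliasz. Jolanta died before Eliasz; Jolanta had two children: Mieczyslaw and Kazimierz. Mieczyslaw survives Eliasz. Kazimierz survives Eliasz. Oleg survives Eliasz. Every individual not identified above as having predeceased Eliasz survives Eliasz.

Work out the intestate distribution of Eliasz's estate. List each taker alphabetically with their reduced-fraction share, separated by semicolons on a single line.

There is no surviving spouse, so the entire estate passes to Eliasz's descendants per stirpes.
The estate is divided into 3 equal shares of 1/3 among Stanislawa, Jolanta, Oleg.
Stanislawa predeceased; the 1/3 allotted to Stanislawa's branch passes to Stanislawa's issue by representation.
The 1/3 is divided into 4 equal shares of 1/12 among Pelagia, Nadia, Franciszka, Zofia.
Pelagia is living and takes 1/12.
Nadia is living and takes 1/12.
Franciszka is living and takes 1/12.
Zofia is living and takes 1/12.
Jolanta predeceased; the 1/3 allotted to Jolanta's branch passes to Jolanta's issue by representation.
The 1/3 is divided into 2 equal shares of 1/6 among Mieczyslaw, Kazimierz.
Mieczyslaw is living and takes 1/6.
Kazimierz is living and takes 1/6.
Oleg is living and takes 1/3.

Franciszka 1/12; Kazimierz 1/6; Mieczyslaw 1/6; Nadia 1/12; Oleg 1/3; Pelagia 1/12; Zofia 1/12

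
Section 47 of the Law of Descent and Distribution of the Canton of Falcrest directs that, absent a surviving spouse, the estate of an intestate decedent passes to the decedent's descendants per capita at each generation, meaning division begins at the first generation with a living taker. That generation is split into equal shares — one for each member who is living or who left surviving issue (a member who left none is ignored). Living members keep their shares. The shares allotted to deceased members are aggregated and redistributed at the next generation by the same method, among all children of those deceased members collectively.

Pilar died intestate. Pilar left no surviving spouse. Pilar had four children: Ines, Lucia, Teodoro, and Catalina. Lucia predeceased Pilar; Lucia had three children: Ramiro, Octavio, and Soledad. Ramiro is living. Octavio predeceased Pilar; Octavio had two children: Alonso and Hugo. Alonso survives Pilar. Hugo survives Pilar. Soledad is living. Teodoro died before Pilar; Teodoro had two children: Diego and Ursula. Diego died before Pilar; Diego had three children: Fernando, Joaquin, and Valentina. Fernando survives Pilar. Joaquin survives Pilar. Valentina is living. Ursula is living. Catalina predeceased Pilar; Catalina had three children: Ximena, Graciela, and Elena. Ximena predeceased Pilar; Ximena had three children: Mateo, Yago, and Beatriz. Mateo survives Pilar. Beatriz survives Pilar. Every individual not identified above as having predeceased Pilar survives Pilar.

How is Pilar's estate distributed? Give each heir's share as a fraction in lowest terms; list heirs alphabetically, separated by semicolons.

There is no surviving spouse, so the entire estate passes to Pilar's descendants per capita at each generation.
At generation 1 (Ines, Lucia, Teodoro, Catalina) there are 4 shares of (1)/4 = 1/4 each.
Living: Ines — each takes 1/4.
Deceased: Lucia, Teodoro, and Catalina. Their combined 3/4 is pooled and carried to generation 2.
At generation 2 (Ramiro, Octavio, Soledad, Diego, Ursula, Ximena, Graciela, Elena) there are 8 shares of (3/4)/8 = 3/32 each.
Living: Ramiro, Soledad, Ursula, Graciela, and Elena — each takes 3/32.
Deceased: Octavio, Diego, and Ximena. Their combined 9/32 is pooled and carried to generation 3.
At generation 3 (Alonso, Hugo, Fernando, Joaquin, Valentina, Mateo, Yago, Beatriz) there are 8 shares of (9/32)/8 = 9/256 each.
Living: Alonso, Hugo, Fernando, Joaquin, Valentina, Mateo, Yago, and Beatriz — each takes 9/256.

Alonso 9/256; Beatriz 9/256; Elena 3/32; Fernando 9/256; Graciela 3/32; Hugo 9/256; Ines 1/4; Joaquin 9/256; Mateo 9/256; Ramiro 3/32; Soledad 3/32; Ursula 3/32; Valentina 9/256; Yago 9/256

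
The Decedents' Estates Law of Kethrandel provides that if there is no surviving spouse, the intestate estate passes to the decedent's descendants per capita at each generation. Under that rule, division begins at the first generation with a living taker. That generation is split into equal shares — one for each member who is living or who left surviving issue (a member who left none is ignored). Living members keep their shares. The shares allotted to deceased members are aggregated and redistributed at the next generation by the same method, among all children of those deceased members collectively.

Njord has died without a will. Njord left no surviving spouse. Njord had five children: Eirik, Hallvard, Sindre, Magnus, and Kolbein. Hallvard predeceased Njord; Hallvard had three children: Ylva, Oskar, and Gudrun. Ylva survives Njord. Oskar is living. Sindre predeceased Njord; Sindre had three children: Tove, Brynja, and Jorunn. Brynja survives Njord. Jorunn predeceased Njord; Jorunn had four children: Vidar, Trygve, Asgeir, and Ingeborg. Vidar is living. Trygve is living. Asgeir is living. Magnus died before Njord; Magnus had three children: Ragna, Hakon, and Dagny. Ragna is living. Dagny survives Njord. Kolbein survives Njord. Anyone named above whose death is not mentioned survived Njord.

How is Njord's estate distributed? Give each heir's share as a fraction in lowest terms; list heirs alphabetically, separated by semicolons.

There is no surviving spouse, so the entire estate passes to Njord's descendants per capita at each generation.
At generation 1 (Eirik, Hallvard, Sindre, Magnus, Kolbein) there are 5 shares of (1)/5 = 1/5 each.
Living: Eirik and Kolbein — each takes 1/5.
Deceased: Hallvard, Sindre, and Magnus. Their combined 3/5 is pooled and carried to generation 2.
At generation 2 (Ylva, Oskar, Gudrun, Tove, Brynja, Jorunn, Ragna, Hakon, Dagny) there are 9 shares of (3/5)/9 = 1/15 each.
Living: Ylva, Oskar, Gudrun, Tove, Brynja, Ragna, Hakon, and Dagny — each takes 1/15.
Deceased: Jorunn. That 1/15 share is carried to generation 3.
At generation 3 (Vidar, Trygve, Asgeir, Ingeborg) there are 4 shares of (1/15)/4 = 1/60 each.
Living: Vidar, Trygve, Asgeir, and Ingeborg — each takes 1/60.

Asgeir 1/60; Brynja 1/15; Dagny 1/15; Eirik 1/5; Gudrun 1/15; Hakon 1/15; Ingeborg 1/60; Kolbein 1/5; Oskar 1/15; Ragna 1/15; Tove 1/15; Trygve 1/60; Vidar 1/60; Ylva 1/15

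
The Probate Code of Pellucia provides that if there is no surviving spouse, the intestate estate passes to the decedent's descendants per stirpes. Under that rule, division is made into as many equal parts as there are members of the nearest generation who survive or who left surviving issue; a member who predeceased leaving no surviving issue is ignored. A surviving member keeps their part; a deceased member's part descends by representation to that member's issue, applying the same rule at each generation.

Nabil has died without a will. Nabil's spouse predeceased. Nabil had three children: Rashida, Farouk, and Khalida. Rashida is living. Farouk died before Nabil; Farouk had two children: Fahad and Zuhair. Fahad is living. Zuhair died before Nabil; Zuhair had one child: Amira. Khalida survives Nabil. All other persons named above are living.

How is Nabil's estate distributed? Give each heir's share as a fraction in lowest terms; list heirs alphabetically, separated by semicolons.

Amira 1/6; Fahad 1/6; Khalida 1/3; Rashida 1/3

There is no surviving spouse, so the entire estate passes to Nabil's descendants per stirpes.
The estate is divided into 3 equal shares of 1/3 among Rashida, Farouk, Khalida.
Rashida is living and takes 1/3.
Farouk predeceased; the 1/3 allotted to Farouk's branch passes to Farouk's issue by representation.
The 1/3 is divided into 2 equal shares of 1/6 among Fahad, Zuhair.
Fahad is living and takes 1/6.
Zuhair predeceased; the 1/6 allotted to Zuhair's branch passes to Zuhair's issue by representation.
Amira is the sole taker at this level and receives the full 1/6.
Khalida is living and takes 1/3.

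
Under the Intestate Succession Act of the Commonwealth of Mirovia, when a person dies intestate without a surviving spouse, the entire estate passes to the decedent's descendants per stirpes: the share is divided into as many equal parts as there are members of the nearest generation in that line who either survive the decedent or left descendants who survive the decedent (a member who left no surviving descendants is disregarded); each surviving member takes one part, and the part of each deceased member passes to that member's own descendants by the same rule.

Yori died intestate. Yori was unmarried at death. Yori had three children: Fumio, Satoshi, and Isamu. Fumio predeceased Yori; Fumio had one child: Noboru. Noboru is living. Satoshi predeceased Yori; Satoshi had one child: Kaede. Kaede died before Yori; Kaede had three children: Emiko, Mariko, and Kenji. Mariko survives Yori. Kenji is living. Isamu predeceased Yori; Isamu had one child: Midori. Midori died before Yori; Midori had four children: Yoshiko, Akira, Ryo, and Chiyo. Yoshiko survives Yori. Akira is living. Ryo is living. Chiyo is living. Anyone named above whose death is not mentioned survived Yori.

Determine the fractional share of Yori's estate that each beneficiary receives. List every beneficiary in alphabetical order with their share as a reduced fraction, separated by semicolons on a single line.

There is no surviving spouse, so the entire estate passes to Yori's descendants per stirpes.
The estate is divided into 3 equal shares of 1/3 among Fumio, Satoshi, Isamu.
Fumio predeceased; the 1/3 allotted to Fumio's branch passes to Fumio's issue by representation.
Noboru is the sole taker at this level and receives the full 1/3.
Satoshi predeceased; the 1/3 allotted to Satoshi's branch passes to Satoshi's issue by representation.
Kaede's line is the sole branch at this level, so the full 1/3 passes to Kaede's issue by representation.
The 1/3 is divided into 3 equal shares of 1/9 among Emiko, Mariko, Kenji.
Emiko is living and takes 1/9.
Mariko is living and takes 1/9.
Kenji is living and takes 1/9.
Isamu predeceased; the 1/3 allotted to Isamu's branch passes to Isamu's issue by representation.
Midori's line is the sole branch at this level, so the full 1/3 passes to Midori's issue by representation.
The 1/3 is divided into 4 equal shares of 1/12 among Yoshiko, Akira, Ryo, Chiyo.
Yoshiko is living and takes 1/12.
Akira is living and takes 1/12.
Ryo is living and takes 1/12.
Chiyo is living and takes 1/12.

Akira 1/12; Chiyo 1/12; Emiko 1/9; Kenji 1/9; Mariko 1/9; Noboru 1/3; Ryo 1/12; Yoshiko 1/12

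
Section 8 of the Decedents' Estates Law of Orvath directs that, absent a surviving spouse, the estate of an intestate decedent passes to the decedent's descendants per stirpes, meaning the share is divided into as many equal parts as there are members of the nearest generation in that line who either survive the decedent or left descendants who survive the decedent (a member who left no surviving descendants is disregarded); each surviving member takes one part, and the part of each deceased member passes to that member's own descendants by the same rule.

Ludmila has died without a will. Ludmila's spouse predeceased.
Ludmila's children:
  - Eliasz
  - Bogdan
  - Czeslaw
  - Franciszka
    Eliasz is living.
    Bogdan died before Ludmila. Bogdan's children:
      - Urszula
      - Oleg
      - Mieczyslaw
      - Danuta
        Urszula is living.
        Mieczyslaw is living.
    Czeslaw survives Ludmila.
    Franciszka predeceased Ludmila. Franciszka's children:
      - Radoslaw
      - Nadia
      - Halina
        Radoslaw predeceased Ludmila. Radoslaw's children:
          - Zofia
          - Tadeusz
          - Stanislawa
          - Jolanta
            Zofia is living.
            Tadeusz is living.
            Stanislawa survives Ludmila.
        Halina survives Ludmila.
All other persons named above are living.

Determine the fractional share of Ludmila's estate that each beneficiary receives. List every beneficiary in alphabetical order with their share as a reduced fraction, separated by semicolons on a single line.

Czeslaw 1/4; Danuta 1/16; Eliasz 1/4; Halina 1/12; Jolanta 1/48; Mieczyslaw 1/16; Nadia 1/12; Oleg 1/16; Stanislawa 1/48; Tadeusz 1/48; Urszula 1/16; Zofia 1/48

There is no surviving spouse, so the entire estate passes to Ludmila's descendants per stirpes.
The estate is divided into 4 equal shares of 1/4 among Eliasz, Bogdan, Czeslaw, Franciszka.
Eliasz is living and takes 1/4.
Bogdan predeceased; the 1/4 allotted to Bogdan's branch passes to Bogdan's issue by representation.
The 1/4 is divided into 4 equal shares of 1/16 among Urszula, Oleg, Mieczyslaw, Danuta.
Urszula is living and takes 1/16.
Oleg is living and takes 1/16.
Mieczyslaw is living and takes 1/16.
Danuta is living and takes 1/16.
Czeslaw is living and takes 1/4.
Franciszka predeceased; the 1/4 allotted to Franciszka's branch passes to Franciszka's issue by representation.
The 1/4 is divided into 3 equal shares of 1/12 among Radoslaw, Nadia, Halina.
Radoslaw predeceased; the 1/12 allotted to Radoslaw's branch passes to Radoslaw's issue by representation.
The 1/12 is divided into 4 equal shares of 1/48 among Zofia, Tadeusz, Stanislawa, Jolanta.
Zofia is living and takes 1/48.
Tadeusz is living and takes 1/48.
Stanislawa is living and takes 1/48.
Jolanta is living and takes 1/48.
Nadia is living and takes 1/12.
Halina is living and takes 1/12.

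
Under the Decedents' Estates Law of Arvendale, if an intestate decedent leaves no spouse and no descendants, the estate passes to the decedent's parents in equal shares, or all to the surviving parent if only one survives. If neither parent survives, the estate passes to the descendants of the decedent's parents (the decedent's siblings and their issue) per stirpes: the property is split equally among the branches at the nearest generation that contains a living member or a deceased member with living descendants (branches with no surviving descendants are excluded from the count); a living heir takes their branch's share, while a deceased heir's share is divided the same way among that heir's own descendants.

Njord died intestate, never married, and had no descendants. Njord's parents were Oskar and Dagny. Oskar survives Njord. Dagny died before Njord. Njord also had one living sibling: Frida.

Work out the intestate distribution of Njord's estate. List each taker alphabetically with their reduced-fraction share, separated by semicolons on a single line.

Oskar 1

Only one parent, Oskar, survives, so Oskar takes the entire estate. The siblings take nothing because a surviving parent has priority.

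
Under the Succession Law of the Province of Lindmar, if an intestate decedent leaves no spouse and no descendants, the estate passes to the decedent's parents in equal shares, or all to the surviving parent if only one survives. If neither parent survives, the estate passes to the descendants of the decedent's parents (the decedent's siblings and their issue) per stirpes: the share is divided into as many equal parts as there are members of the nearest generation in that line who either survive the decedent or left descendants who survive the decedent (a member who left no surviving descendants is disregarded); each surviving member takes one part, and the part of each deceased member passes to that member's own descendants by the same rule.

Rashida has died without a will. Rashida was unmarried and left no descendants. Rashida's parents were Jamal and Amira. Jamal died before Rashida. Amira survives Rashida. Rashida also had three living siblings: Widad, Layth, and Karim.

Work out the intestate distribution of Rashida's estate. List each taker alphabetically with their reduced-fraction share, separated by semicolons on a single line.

Amira 1

Only one parent, Amira, survives, so Amira takes the entire estate. The siblings take nothing because a surviving parent has priority.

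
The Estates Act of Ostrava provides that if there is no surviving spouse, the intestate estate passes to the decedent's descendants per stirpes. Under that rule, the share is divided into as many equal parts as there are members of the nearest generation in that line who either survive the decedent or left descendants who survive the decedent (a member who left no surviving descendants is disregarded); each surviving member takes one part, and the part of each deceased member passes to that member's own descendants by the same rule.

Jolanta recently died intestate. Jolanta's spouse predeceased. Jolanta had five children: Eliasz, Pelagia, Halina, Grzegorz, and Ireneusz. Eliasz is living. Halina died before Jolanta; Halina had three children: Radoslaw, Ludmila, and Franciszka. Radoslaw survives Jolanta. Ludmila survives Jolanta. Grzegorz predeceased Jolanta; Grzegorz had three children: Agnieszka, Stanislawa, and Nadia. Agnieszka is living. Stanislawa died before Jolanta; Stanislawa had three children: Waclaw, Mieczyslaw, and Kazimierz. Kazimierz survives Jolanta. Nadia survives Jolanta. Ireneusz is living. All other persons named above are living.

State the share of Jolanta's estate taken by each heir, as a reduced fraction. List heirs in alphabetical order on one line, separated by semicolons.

Agnieszka 1/15; Eliasz 1/5; Franciszka 1/15; Ireneusz 1/5; Kazimierz 1/45; Ludmila 1/15; Mieczyslaw 1/45; Nadia 1/15; Pelagia 1/5; Radoslaw 1/15; Waclaw 1/45

There is no surviving spouse, so the entire estate passes to Jolanta's descendants per stirpes.
The estate is divided into 5 equal shares of 1/5 among Eliasz, Pelagia, Halina, Grzegorz, Ireneusz.
Eliasz is living and takes 1/5.
Pelagia is living and takes 1/5.
Halina predeceased; the 1/5 allotted to Halina's branch passes to Halina's issue by representation.
The 1/5 is divided into 3 equal shares of 1/15 among Radoslaw, Ludmila, Franciszka.
Radoslaw is living and takes 1/15.
Ludmila is living and takes 1/15.
Franciszka is living and takes 1/15.
Grzegorz predeceased; the 1/5 allotted to Grzegorz's branch passes to Grzegorz's issue by representation.
The 1/5 is divided into 3 equal shares of 1/15 among Agnieszka, Stanislawa, Nadia.
Agnieszka is living and takes 1/15.
Stanislawa predeceased; the 1/15 allotted to Stanislawa's branch passes to Stanislawa's issue by representation.
The 1/15 is divided into 3 equal shares of 1/45 among Waclaw, Mieczyslaw, Kazimierz.
Waclaw is living and takes 1/45.
Mieczyslaw is living and takes 1/45.
Kazimierz is living and takes 1/45.
Nadia is living and takes 1/15.
Ireneusz is living and takes 1/5.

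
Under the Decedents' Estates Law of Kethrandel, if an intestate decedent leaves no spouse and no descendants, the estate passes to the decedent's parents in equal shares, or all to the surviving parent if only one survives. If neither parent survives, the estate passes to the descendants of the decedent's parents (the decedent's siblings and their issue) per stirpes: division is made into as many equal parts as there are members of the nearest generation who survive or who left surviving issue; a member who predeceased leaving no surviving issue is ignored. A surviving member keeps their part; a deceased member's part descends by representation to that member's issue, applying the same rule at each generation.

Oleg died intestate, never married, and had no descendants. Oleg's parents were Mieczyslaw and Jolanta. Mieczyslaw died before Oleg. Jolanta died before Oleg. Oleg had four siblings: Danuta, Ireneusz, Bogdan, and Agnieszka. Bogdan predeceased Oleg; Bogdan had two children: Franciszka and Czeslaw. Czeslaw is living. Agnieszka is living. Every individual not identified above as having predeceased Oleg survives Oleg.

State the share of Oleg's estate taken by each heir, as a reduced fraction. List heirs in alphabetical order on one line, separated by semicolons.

Agnieszka 1/4; Czeslaw 1/8; Danuta 1/4; Franciszka 1/8; Ireneusz 1/4

Neither parent survives and there are no descendants, so the estate passes to Oleg's siblings and their issue per stirpes.
The estate is divided into 4 equal shares of 1/4 among Danuta, Ireneusz, Bogdan, Agnieszka.
Danuta is living and takes 1/4.
Ireneusz is living and takes 1/4.
Bogdan predeceased; the 1/4 allotted to Bogdan's branch passes to Bogdan's issue by representation.
The 1/4 is divided into 2 equal shares of 1/8 among Franciszka, Czeslaw.
Franciszka is living and takes 1/8.
Czeslaw is living and takes 1/8.
Agnieszka is living and takes 1/4.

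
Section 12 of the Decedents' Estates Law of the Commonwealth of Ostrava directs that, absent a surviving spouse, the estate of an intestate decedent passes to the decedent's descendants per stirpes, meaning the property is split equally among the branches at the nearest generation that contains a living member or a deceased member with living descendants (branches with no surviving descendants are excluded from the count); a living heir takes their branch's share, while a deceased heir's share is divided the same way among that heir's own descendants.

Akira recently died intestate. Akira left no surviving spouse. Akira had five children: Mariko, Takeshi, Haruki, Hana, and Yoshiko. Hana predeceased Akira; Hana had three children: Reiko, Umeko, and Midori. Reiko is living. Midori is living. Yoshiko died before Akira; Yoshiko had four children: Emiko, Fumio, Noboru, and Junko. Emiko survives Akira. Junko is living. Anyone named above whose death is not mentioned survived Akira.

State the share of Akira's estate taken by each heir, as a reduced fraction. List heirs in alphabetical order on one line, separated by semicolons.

Emiko 1/20; Fumio 1/20; Haruki 1/5; Junko 1/20; Mariko 1/5; Midori 1/15; Noboru 1/20; Reiko 1/15; Takeshi 1/5; Umeko 1/15

There is no surviving spouse, so the entire estate passes to Akira's descendants per stirpes.
The estate is divided into 5 equal shares of 1/5 among Mariko, Takeshi, Haruki, Hana, Yoshiko.
Mariko is living and takes 1/5.
Takeshi is living and takes 1/5.
Haruki is living and takes 1/5.
Hana predeceased; the 1/5 allotted to Hana's branch passes to Hana's issue by representation.
The 1/5 is divided into 3 equal shares of 1/15 among Reiko, Umeko, Midori.
Reiko is living and takes 1/15.
Umeko is living and takes 1/15.
Midori is living and takes 1/15.
Yoshiko predeceased; the 1/5 allotted to Yoshiko's branch passes to Yoshiko's issue by representation.
The 1/5 is divided into 4 equal shares of 1/20 among Emiko, Fumio, Noboru, Junko.
Emiko is living and takes 1/20.
Fumio is living and takes 1/20.
Noboru is living and takes 1/20.
Junko is living and takes 1/20.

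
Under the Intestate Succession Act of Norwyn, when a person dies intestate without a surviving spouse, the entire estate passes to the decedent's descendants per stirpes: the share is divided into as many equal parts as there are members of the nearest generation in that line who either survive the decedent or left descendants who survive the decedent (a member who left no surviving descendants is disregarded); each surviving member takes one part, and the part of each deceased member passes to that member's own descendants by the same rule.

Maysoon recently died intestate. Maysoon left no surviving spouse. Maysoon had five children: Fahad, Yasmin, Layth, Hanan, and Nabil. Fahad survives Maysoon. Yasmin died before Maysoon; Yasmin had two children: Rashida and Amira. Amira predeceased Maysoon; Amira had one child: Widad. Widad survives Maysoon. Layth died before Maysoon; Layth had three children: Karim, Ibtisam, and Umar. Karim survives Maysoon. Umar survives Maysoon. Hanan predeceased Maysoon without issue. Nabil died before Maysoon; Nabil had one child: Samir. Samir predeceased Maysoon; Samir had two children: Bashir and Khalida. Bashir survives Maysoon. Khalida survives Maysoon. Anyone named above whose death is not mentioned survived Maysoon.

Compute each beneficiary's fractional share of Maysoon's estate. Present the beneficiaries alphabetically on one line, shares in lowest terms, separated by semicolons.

There is no surviving spouse, so the entire estate passes to Maysoon's descendants per stirpes.
Hanan left no surviving issue, so that branch lapses and is disregarded.
The estate is divided into 4 equal shares of 1/4 among Fahad, Yasmin, Layth, Nabil.
Fahad is living and takes 1/4.
Yasmin predeceased; the 1/4 allotted to Yasmin's branch passes to Yasmin's issue by representation.
The 1/4 is divided into 2 equal shares of 1/8 among Rashida, Amira.
Rashida is living and takes 1/8.
Amira predeceased; the 1/8 allotted to Amira's branch passes to Amira's issue by representation.
Widad is the sole taker at this level and receives the full 1/8.
Layth predeceased; the 1/4 allotted to Layth's branch passes to Layth's issue by representation.
The 1/4 is divided into 3 equal shares of 1/12 among Karim, Ibtisam, Umar.
Karim is living and takes 1/12.
Ibtisam is living and takes 1/12.
Umar is living and takes 1/12.
Nabil predeceased; the 1/4 allotted to Nabil's branch passes to Nabil's issue by representation.
Samir's line is the sole branch at this level, so the full 1/4 passes to Samir's issue by representation.
The 1/4 is divided into 2 equal shares of 1/8 among Bashir, Khalida.
Bashir is living and takes 1/8.
Khalida is living and takes 1/8.

Bashir 1/8; Fahad 1/4; Ibtisam 1/12; Karim 1/12; Khalida 1/8; Rashida 1/8; Umar 1/12; Widad 1/8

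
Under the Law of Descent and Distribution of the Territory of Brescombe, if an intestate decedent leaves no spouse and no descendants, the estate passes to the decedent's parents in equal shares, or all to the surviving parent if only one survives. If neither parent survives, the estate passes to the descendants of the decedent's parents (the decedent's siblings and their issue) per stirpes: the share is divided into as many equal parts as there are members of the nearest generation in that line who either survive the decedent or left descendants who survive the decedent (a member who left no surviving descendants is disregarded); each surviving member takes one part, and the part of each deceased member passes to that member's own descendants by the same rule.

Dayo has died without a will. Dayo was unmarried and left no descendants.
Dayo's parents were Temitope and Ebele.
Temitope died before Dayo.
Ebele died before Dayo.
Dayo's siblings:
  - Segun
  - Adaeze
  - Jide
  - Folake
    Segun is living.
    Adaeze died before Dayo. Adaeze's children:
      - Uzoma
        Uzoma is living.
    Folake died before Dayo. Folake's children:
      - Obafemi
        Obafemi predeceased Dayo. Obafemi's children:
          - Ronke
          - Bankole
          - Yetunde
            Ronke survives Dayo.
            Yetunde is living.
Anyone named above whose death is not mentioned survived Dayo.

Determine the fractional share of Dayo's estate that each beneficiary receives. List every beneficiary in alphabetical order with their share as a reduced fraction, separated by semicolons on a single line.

Neither parent survives and there are no descendants, so the estate passes to Dayo's siblings and their issue per stirpes.
The estate is divided into 4 equal shares of 1/4 among Segun, Adaeze, Jide, Folake.
Segun is living and takes 1/4.
Adaeze predeceased; the 1/4 allotted to Adaeze's branch passes to Adaeze's issue by representation.
Uzoma is the sole taker at this level and receives the full 1/4.
Jide is living and takes 1/4.
Folake predeceased; the 1/4 allotted to Folake's branch passes to Folake's issue by representation.
Obafemi's line is the sole branch at this level, so the full 1/4 passes to Obafemi's issue by representation.
The 1/4 is divided into 3 equal shares of 1/12 among Ronke, Bankole, Yetunde.
Ronke is living and takes 1/12.
Bankole is living and takes 1/12.
Yetunde is living and takes 1/12.

Bankole 1/12; Jide 1/4; Ronke 1/12; Segun 1/4; Uzoma 1/4; Yetunde 1/12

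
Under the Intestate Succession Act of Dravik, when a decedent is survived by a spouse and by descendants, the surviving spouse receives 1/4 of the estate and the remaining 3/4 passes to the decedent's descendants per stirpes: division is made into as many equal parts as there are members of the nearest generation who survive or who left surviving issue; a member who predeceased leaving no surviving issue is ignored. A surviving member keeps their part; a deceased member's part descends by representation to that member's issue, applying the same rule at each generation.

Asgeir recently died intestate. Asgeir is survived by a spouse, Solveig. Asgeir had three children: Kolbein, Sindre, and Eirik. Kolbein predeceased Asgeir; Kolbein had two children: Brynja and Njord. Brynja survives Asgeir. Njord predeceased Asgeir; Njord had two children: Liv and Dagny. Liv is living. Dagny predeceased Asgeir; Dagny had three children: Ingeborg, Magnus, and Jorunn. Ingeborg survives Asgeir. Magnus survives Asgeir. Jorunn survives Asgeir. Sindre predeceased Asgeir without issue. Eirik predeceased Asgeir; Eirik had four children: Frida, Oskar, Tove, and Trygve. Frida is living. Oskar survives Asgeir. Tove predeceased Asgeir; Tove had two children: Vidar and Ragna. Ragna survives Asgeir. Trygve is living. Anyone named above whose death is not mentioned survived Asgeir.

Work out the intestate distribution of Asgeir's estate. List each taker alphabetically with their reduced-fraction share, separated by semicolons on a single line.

Solveig, as surviving spouse, takes 1/4.
The remaining 3/4 passes to Asgeir's descendants per stirpes.
Sindre left no surviving issue, so that branch lapses and is disregarded.
The 3/4 is divided into 2 equal shares of 3/8 among Kolbein, Eirik.
Kolbein predeceased; the 3/8 allotted to Kolbein's branch passes to Kolbein's issue by representation.
The 3/8 is divided into 2 equal shares of 3/16 among Brynja, Njord.
Brynja is living and takes 3/16.
Njord predeceased; the 3/16 allotted to Njord's branch passes to Njord's issue by representation.
The 3/16 is divided into 2 equal shares of 3/32 among Liv, Dagny.
Liv is living and takes 3/32.
Dagny predeceased; the 3/32 allotted to Dagny's branch passes to Dagny's issue by representation.
The 3/32 is divided into 3 equal shares of 1/32 among Ingeborg, Magnus, Jorunn.
Ingeborg is living and takes 1/32.
Magnus is living and takes 1/32.
Jorunn is living and takes 1/32.
Eirik predeceased; the 3/8 allotted to Eirik's branch passes to Eirik's issue by representation.
The 3/8 is divided into 4 equal shares of 3/32 among Frida, Oskar, Tove, Trygve.
Frida is living and takes 3/32.
Oskar is living and takes 3/32.
Tove predeceased; the 3/32 allotted to Tove's branch passes to Tove's issue by representation.
The 3/32 is divided into 2 equal shares of 3/64 among Vidar, Ragna.
Vidar is living and takes 3/64.
Ragna is living and takes 3/64.
Trygve is living and takes 3/32.

Brynja 3/16; Frida 3/32; Ingeborg 1/32; Jorunn 1/32; Liv 3/32; Magnus 1/32; Oskar 3/32; Ragna 3/64; Solveig 1/4; Trygve 3/32; Vidar 3/64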